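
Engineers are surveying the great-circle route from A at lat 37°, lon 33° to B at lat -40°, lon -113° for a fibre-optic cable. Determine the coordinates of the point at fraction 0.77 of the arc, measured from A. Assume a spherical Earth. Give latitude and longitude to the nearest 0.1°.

≈ lat -29.3°, lon -71.7°

The haversine formula gives a central angle δ ≈ 2.677 rad (153.4°) between the endpoints.
Interpolate at f = 0.77 with slerp weights a = sin((1−f)δ)/sin δ ≈ 1.289, b = sin(fδ)/sin δ ≈ 1.969.
p = a·p₁ + b·p₂ ≈ (0.274, -0.828, -0.490); φ = arcsin(p_z) ≈ -29.32°, λ = atan2(p_y, p_x) ≈ -71.67°.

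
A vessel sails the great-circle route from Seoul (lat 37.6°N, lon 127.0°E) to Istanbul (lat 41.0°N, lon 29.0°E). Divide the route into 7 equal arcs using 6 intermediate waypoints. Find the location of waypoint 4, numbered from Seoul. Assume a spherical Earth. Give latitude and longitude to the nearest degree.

Write both endpoints as unit vectors p₁, p₂ with components (cos φ cos λ, cos φ sin λ, sin φ).
The central angle between the endpoints is δ = arccos(p₁·p₂) ≈ 1.248 rad (71.5°).
Interpolate at f = 4/7 with slerp weights a = sin((1−f)δ)/sin δ ≈ 0.538, b = sin(fδ)/sin δ ≈ 0.690.
p = a·p₁ + b·p₂ ≈ (0.199, 0.593, 0.781); φ = arcsin(p_z) ≈ 51.31°, λ = atan2(p_y, p_x) ≈ 71.43°.

≈ lat 51°N, lon 71°E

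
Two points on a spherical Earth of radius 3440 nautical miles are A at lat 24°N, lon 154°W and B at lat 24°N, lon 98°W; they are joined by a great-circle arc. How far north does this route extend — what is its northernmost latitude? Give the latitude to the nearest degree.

The great circle lies in the plane with unit normal n̂ = (p₁ × p₂)/|p₁ × p₂|.
Here n̂_z ≈ +0.893; the vertex latitude is φ_max = arccos|n̂_z| ≈ 26.8°.
Check via Clairaut: cos φ_max = |cos φ₁| · sin C = cos(24.0°)·sin(77.8°) ≈ 0.893, again giving ≈ 26.8°.

≈ 27°N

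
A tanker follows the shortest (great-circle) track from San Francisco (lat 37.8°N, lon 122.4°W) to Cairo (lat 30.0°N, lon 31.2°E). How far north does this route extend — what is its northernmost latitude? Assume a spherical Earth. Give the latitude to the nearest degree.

The great circle lies in the plane with unit normal n̂ = (p₁ × p₂)/|p₁ × p₂|.
Here n̂_z ≈ +0.320; the vertex latitude is φ_max = arccos|n̂_z| ≈ 71.4°.
Check via Clairaut: cos φ_max = |cos φ₁| · sin C = cos(37.8°)·sin(23.9°) ≈ 0.320, again giving ≈ 71.4°.

≈ 71°N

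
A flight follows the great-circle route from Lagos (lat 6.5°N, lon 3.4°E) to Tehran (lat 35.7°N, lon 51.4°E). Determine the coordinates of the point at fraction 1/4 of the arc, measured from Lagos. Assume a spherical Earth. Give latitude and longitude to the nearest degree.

Convert each endpoint to a unit vector on the sphere (x = cos φ cos λ, y = cos φ sin λ, z = sin φ).
The central angle between the endpoints is δ = arccos(p₁·p₂) ≈ 0.920 rad (52.7°).
Interpolate at f = 1/4 with slerp weights a = sin((1−f)δ)/sin δ ≈ 0.800, b = sin(fδ)/sin δ ≈ 0.287.
p = a·p₁ + b·p₂ ≈ (0.939, 0.229, 0.258); φ = arcsin(p_z) ≈ 14.94°, λ = atan2(p_y, p_x) ≈ 13.71°.

≈ lat 15°N, lon 14°E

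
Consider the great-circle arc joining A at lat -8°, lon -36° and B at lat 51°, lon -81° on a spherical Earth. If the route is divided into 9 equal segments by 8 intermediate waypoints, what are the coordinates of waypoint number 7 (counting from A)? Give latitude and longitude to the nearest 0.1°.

≈ lat 39.4°, lon -66.0°

Write both endpoints as unit vectors p₁, p₂ with components (cos φ cos λ, cos φ sin λ, sin φ).
The central angle between the endpoints is δ = arccos(p₁·p₂) ≈ 1.232 rad (70.6°).
Interpolate at f = 7/9 with slerp weights a = sin((1−f)δ)/sin δ ≈ 0.287, b = sin(fδ)/sin δ ≈ 0.867.
p = a·p₁ + b·p₂ ≈ (0.315, -0.706, 0.634); φ = arcsin(p_z) ≈ 39.36°, λ = atan2(p_y, p_x) ≈ -65.95°.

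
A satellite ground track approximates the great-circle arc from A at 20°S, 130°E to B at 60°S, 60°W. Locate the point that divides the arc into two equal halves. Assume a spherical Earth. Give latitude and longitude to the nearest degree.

≈ 69°S, 141°E

Convert each endpoint to a unit vector on the sphere (x = cos φ cos λ, y = cos φ sin λ, z = sin φ).
The central angle between the endpoints is δ = arccos(p₁·p₂) ≈ 1.738 rad (99.6°).
Interpolate at f = 1/2 with slerp weights a = sin((1−f)δ)/sin δ ≈ 0.775, b = sin(fδ)/sin δ ≈ 0.775.
p = a·p₁ + b·p₂ ≈ (-0.274, 0.222, -0.936); φ = arcsin(p_z) ≈ -69.34°, λ = atan2(p_y, p_x) ≈ 140.99°.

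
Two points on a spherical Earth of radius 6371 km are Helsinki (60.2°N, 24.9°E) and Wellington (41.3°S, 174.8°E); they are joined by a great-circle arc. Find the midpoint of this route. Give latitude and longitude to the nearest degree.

Write both endpoints as unit vectors p₁, p₂ with components (cos φ cos λ, cos φ sin λ, sin φ).
The central angle between the endpoints is δ = arccos(p₁·p₂) ≈ 2.681 rad (153.6°).
Interpolate at f = 1/2 with slerp weights a = sin((1−f)δ)/sin δ ≈ 2.190, b = sin(fδ)/sin δ ≈ 2.190.
p = a·p₁ + b·p₂ ≈ (-0.651, 0.607, 0.455); φ = arcsin(p_z) ≈ 27.06°, λ = atan2(p_y, p_x) ≈ 137.00°.

≈ (27°N, 137°E)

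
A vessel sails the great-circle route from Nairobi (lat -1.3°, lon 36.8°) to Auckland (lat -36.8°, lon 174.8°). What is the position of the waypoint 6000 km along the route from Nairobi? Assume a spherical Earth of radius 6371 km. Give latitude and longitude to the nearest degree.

From cos δ = sin φ₁ sin φ₂ + cos φ₁ cos φ₂ cos Δλ, the central angle is δ ≈ 2.191 rad (125.5°). The total great-circle distance is δ·R ≈ 2.191 × 6371 ≈ 13960 km, so the target fraction is f = 6000/13960 ≈ 0.430.
Interpolate at f ≈ 0.430 with slerp weights a = sin((1−f)δ)/sin δ ≈ 1.166, b = sin(fδ)/sin δ ≈ 0.994.
p = a·p₁ + b·p₂ ≈ (0.141, 0.770, -0.622); φ = arcsin(p_z) ≈ -38.44°, λ = atan2(p_y, p_x) ≈ 79.63°.

≈ lat -38°, lon 80°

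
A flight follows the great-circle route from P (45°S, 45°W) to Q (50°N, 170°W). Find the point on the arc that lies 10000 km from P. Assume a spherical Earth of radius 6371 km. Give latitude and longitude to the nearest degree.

≈ (19°N, 114°W)

Convert each endpoint to a unit vector on the sphere (x = cos φ cos λ, y = cos φ sin λ, z = sin φ).
The central angle between the endpoints is δ = arccos(p₁·p₂) ≈ 2.502 rad (143.4°). The total great-circle distance is δ·R ≈ 2.502 × 6371 ≈ 15941 km, so the target fraction is f = 10000/15941 ≈ 0.627.
Interpolate at f ≈ 0.627 with slerp weights a = sin((1−f)δ)/sin δ ≈ 1.346, b = sin(fδ)/sin δ ≈ 1.676.
p = a·p₁ + b·p₂ ≈ (-0.388, -0.860, 0.332); φ = arcsin(p_z) ≈ 19.39°, λ = atan2(p_y, p_x) ≈ -114.28°.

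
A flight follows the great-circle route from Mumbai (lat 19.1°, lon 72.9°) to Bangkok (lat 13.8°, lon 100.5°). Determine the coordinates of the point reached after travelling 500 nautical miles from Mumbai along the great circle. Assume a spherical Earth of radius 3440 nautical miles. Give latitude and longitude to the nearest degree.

Convert each endpoint to a unit vector on the sphere (x = cos φ cos λ, y = cos φ sin λ, z = sin φ).
The central angle between the endpoints is δ = arccos(p₁·p₂) ≈ 0.471 rad (27.0°). The total great-circle distance is δ·R ≈ 0.471 × 3440 ≈ 1619 nmi, so the target fraction is f = 500/1619 ≈ 0.309.
Interpolate at f ≈ 0.309 with slerp weights a = sin((1−f)δ)/sin δ ≈ 0.705, b = sin(fδ)/sin δ ≈ 0.319.
p = a·p₁ + b·p₂ ≈ (0.139, 0.942, 0.307); φ = arcsin(p_z) ≈ 17.87°, λ = atan2(p_y, p_x) ≈ 81.59°.

≈ lat 18°, lon 82°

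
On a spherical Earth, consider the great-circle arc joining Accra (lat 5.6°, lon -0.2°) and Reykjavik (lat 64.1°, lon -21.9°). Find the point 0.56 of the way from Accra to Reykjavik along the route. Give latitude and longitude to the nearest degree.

Convert each endpoint to a unit vector on the sphere (x = cos φ cos λ, y = cos φ sin λ, z = sin φ).
The central angle between the endpoints is δ = arccos(p₁·p₂) ≈ 1.057 rad (60.5°).
Interpolate at f = 0.56 with slerp weights a = sin((1−f)δ)/sin δ ≈ 0.515, b = sin(fδ)/sin δ ≈ 0.641.
p = a·p₁ + b·p₂ ≈ (0.772, -0.106, 0.627); φ = arcsin(p_z) ≈ 38.80°, λ = atan2(p_y, p_x) ≈ -7.83°.

≈ lat 39°, lon -8°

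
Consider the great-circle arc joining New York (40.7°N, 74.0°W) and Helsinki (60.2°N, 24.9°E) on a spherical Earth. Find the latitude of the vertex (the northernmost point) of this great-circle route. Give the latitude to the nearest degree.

≈ 64°N

The great circle lies in the plane with unit normal n̂ = (p₁ × p₂)/|p₁ × p₂|.
Here n̂_z ≈ +0.432; the vertex latitude is φ_max = arccos|n̂_z| ≈ 64.4°.
Check via Clairaut: cos φ_max = |cos φ₁| · sin C = cos(40.7°)·sin(34.7°) ≈ 0.432, again giving ≈ 64.4°.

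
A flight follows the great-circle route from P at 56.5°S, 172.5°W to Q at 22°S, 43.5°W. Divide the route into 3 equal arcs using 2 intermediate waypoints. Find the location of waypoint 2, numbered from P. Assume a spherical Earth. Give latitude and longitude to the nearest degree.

Write both endpoints as unit vectors p₁, p₂ with components (cos φ cos λ, cos φ sin λ, sin φ).
The central angle between the endpoints is δ = arccos(p₁·p₂) ≈ 1.580 rad (90.6°).
Interpolate at f = 2/3 with slerp weights a = sin((1−f)δ)/sin δ ≈ 0.503, b = sin(fδ)/sin δ ≈ 0.869.
p = a·p₁ + b·p₂ ≈ (0.309, -0.591, -0.745); φ = arcsin(p_z) ≈ -48.15°, λ = atan2(p_y, p_x) ≈ -62.36°.

≈ 48°S, 62°W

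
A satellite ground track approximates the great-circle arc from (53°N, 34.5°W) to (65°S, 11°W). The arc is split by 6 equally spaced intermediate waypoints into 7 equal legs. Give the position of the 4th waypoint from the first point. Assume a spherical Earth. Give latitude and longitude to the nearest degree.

From cos δ = sin φ₁ sin φ₂ + cos φ₁ cos φ₂ cos Δλ, the central angle is δ ≈ 2.084 rad (119.4°).
Interpolate at f = 4/7 with slerp weights a = sin((1−f)δ)/sin δ ≈ 0.894, b = sin(fδ)/sin δ ≈ 1.066.
p = a·p₁ + b·p₂ ≈ (0.885, -0.391, -0.252); φ = arcsin(p_z) ≈ -14.59°, λ = atan2(p_y, p_x) ≈ -23.81°.

≈ (15°S, 24°W)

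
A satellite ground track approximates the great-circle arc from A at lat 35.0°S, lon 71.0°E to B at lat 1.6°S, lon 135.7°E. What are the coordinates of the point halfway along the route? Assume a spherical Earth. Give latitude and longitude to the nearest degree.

≈ lat 21°S, lon 107°E

Convert each endpoint to a unit vector on the sphere (x = cos φ cos λ, y = cos φ sin λ, z = sin φ).
The central angle between the endpoints is δ = arccos(p₁·p₂) ≈ 1.196 rad (68.5°).
Interpolate at f = 1/2 with slerp weights a = sin((1−f)δ)/sin δ ≈ 0.605, b = sin(fδ)/sin δ ≈ 0.605.
p = a·p₁ + b·p₂ ≈ (-0.271, 0.891, -0.364); φ = arcsin(p_z) ≈ -21.34°, λ = atan2(p_y, p_x) ≈ 106.95°.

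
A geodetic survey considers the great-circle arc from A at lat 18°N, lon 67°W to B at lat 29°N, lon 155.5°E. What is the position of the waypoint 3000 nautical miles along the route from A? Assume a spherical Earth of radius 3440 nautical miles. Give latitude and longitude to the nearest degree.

Convert each endpoint to a unit vector on the sphere (x = cos φ cos λ, y = cos φ sin λ, z = sin φ).
The central angle between the endpoints is δ = arccos(p₁·p₂) ≈ 2.053 rad (117.6°). The total great-circle distance is δ·R ≈ 2.053 × 3440 ≈ 7061 nmi, so the target fraction is f = 3000/7061 ≈ 0.425.
Interpolate at f ≈ 0.425 with slerp weights a = sin((1−f)δ)/sin δ ≈ 1.044, b = sin(fδ)/sin δ ≈ 0.864.
p = a·p₁ + b·p₂ ≈ (-0.300, -0.600, 0.741); φ = arcsin(p_z) ≈ 47.85°, λ = atan2(p_y, p_x) ≈ -116.54°.

≈ lat 48°N, lon 117°W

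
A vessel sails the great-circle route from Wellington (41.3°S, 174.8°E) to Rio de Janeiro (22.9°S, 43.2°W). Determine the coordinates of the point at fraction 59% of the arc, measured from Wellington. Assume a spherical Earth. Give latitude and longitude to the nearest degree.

Write both endpoints as unit vectors p₁, p₂ with components (cos φ cos λ, cos φ sin λ, sin φ).
The central angle between the endpoints is δ = arccos(p₁·p₂) ≈ 1.863 rad (106.8°).
Interpolate at f = 0.59 with slerp weights a = sin((1−f)δ)/sin δ ≈ 0.723, b = sin(fδ)/sin δ ≈ 0.931.
p = a·p₁ + b·p₂ ≈ (0.084, -0.538, -0.839); φ = arcsin(p_z) ≈ -57.03°, λ = atan2(p_y, p_x) ≈ -81.09°.

≈ (57°S, 81°W)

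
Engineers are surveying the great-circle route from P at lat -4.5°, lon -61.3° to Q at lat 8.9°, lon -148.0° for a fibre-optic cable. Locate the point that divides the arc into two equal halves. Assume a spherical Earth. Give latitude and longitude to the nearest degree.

≈ lat 3°, lon -104°

From cos δ = sin φ₁ sin φ₂ + cos φ₁ cos φ₂ cos Δλ, the central angle is δ ≈ 1.526 rad (87.4°).
Interpolate at f = 1/2 with slerp weights a = sin((1−f)δ)/sin δ ≈ 0.692, b = sin(fδ)/sin δ ≈ 0.692.
p = a·p₁ + b·p₂ ≈ (-0.248, -0.967, 0.053); φ = arcsin(p_z) ≈ 3.02°, λ = atan2(p_y, p_x) ≈ -104.41°.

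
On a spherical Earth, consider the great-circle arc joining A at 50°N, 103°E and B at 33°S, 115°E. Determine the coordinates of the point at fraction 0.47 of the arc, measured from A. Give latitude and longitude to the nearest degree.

≈ 11°N, 110°E

From cos δ = sin φ₁ sin φ₂ + cos φ₁ cos φ₂ cos Δλ, the central angle is δ ≈ 1.460 rad (83.7°).
Interpolate at f = 0.47 with slerp weights a = sin((1−f)δ)/sin δ ≈ 0.703, b = sin(fδ)/sin δ ≈ 0.638.
p = a·p₁ + b·p₂ ≈ (-0.328, 0.925, 0.191); φ = arcsin(p_z) ≈ 11.04°, λ = atan2(p_y, p_x) ≈ 109.50°.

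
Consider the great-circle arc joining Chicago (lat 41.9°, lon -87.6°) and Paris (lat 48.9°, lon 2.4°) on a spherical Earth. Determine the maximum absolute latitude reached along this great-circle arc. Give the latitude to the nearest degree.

≈ 56°

The great circle lies in the plane with unit normal n̂ = (p₁ × p₂)/|p₁ × p₂|.
Here n̂_z ≈ +0.566; the vertex latitude is φ_max = arccos|n̂_z| ≈ 55.5°.
Check via Clairaut: cos φ_max = |cos φ₁| · sin C = cos(41.9°)·sin(49.5°) ≈ 0.566, again giving ≈ 55.5°.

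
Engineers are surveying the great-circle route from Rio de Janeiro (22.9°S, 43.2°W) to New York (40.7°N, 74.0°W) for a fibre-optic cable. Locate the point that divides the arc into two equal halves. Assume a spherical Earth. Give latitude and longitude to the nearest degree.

From cos δ = sin φ₁ sin φ₂ + cos φ₁ cos φ₂ cos Δλ, the central angle is δ ≈ 1.217 rad (69.7°).
Interpolate at f = 1/2 with slerp weights a = sin((1−f)δ)/sin δ ≈ 0.609, b = sin(fδ)/sin δ ≈ 0.609.
p = a·p₁ + b·p₂ ≈ (0.537, -0.828, 0.160); φ = arcsin(p_z) ≈ 9.22°, λ = atan2(p_y, p_x) ≈ -57.07°.

≈ 9°N, 57°W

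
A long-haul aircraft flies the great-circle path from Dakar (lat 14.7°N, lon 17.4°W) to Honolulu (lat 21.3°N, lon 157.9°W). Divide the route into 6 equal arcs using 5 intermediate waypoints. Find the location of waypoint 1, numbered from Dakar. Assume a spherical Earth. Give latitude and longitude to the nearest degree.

≈ lat 28°N, lon 35°W

The haversine formula gives a central angle δ ≈ 2.218 rad (127.1°) between the endpoints.
Interpolate at f = 1/6 with slerp weights a = sin((1−f)δ)/sin δ ≈ 1.206, b = sin(fδ)/sin δ ≈ 0.453.
p = a·p₁ + b·p₂ ≈ (0.722, -0.508, 0.471); φ = arcsin(p_z) ≈ 28.07°, λ = atan2(p_y, p_x) ≈ -35.12°.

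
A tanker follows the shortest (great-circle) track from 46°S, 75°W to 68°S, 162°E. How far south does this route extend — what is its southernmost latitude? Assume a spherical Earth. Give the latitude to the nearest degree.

≈ 75°S

The great circle lies in the plane with unit normal n̂ = (p₁ × p₂)/|p₁ × p₂|.
Here n̂_z ≈ -0.256; the vertex latitude is φ_max = arccos|n̂_z| ≈ 75.1°.
Check via Clairaut: cos φ_max = |cos φ₁| · sin C = cos(46.0°)·sin(158.3°) ≈ 0.256, again giving ≈ 75.1°.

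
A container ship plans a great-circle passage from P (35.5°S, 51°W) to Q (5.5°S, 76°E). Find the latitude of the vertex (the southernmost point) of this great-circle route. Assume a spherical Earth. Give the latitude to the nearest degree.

≈ 44°S

The great circle lies in the plane with unit normal n̂ = (p₁ × p₂)/|p₁ × p₂|.
Here n̂_z ≈ +0.718; the vertex latitude is φ_max = arccos|n̂_z| ≈ 44.1°.
Check via Clairaut: cos φ_max = |cos φ₁| · sin C = cos(35.5°)·sin(118.2°) ≈ 0.718, again giving ≈ 44.1°.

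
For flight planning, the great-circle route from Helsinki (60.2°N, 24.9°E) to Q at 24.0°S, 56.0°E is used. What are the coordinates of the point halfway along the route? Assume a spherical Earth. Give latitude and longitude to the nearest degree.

Write both endpoints as unit vectors p₁, p₂ with components (cos φ cos λ, cos φ sin λ, sin φ).
The central angle between the endpoints is δ = arccos(p₁·p₂) ≈ 1.535 rad (87.9°).
Interpolate at f = 1/2 with slerp weights a = sin((1−f)δ)/sin δ ≈ 0.695, b = sin(fδ)/sin δ ≈ 0.695.
p = a·p₁ + b·p₂ ≈ (0.668, 0.672, 0.320); φ = arcsin(p_z) ≈ 18.68°, λ = atan2(p_y, p_x) ≈ 45.15°.

≈ 19°N, 45°E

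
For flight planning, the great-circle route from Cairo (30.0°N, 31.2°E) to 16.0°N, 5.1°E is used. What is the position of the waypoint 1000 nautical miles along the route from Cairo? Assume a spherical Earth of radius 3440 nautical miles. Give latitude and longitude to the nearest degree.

≈ 22°N, 15°E

Write both endpoints as unit vectors p₁, p₂ with components (cos φ cos λ, cos φ sin λ, sin φ).
The central angle between the endpoints is δ = arccos(p₁·p₂) ≈ 0.483 rad (27.7°). The total great-circle distance is δ·R ≈ 0.483 × 3440 ≈ 1663 nmi, so the target fraction is f = 1000/1663 ≈ 0.601.
Interpolate at f ≈ 0.601 with slerp weights a = sin((1−f)δ)/sin δ ≈ 0.412, b = sin(fδ)/sin δ ≈ 0.617.
p = a·p₁ + b·p₂ ≈ (0.896, 0.238, 0.376); φ = arcsin(p_z) ≈ 22.09°, λ = atan2(p_y, p_x) ≈ 14.85°.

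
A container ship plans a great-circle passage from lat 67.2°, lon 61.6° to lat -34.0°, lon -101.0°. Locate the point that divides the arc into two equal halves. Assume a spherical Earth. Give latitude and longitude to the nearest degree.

Write both endpoints as unit vectors p₁, p₂ with components (cos φ cos λ, cos φ sin λ, sin φ).
The central angle between the endpoints is δ = arccos(p₁·p₂) ≈ 2.536 rad (145.3°).
Interpolate at f = 1/2 with slerp weights a = sin((1−f)δ)/sin δ ≈ 1.676, b = sin(fδ)/sin δ ≈ 1.676.
p = a·p₁ + b·p₂ ≈ (0.044, -0.793, 0.608); φ = arcsin(p_z) ≈ 37.44°, λ = atan2(p_y, p_x) ≈ -86.84°.

≈ lat 37°, lon -87°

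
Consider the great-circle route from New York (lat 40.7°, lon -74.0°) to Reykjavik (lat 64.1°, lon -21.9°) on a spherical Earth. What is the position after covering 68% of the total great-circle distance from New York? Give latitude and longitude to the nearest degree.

From cos δ = sin φ₁ sin φ₂ + cos φ₁ cos φ₂ cos Δλ, the central angle is δ ≈ 0.660 rad (37.8°).
Interpolate at f = 0.68 with slerp weights a = sin((1−f)δ)/sin δ ≈ 0.342, b = sin(fδ)/sin δ ≈ 0.708.
p = a·p₁ + b·p₂ ≈ (0.358, -0.364, 0.860); φ = arcsin(p_z) ≈ 59.27°, λ = atan2(p_y, p_x) ≈ -45.49°.

≈ lat 59°, lon -45°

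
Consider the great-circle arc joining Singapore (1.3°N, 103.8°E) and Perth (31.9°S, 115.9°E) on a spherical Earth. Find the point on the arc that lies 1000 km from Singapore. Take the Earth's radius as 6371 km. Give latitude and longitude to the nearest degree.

Convert each endpoint to a unit vector on the sphere (x = cos φ cos λ, y = cos φ sin λ, z = sin φ).
The central angle between the endpoints is δ = arccos(p₁·p₂) ≈ 0.613 rad (35.1°). The total great-circle distance is δ·R ≈ 0.613 × 6371 ≈ 3906 km, so the target fraction is f = 1000/3906 ≈ 0.256.
Interpolate at f ≈ 0.256 with slerp weights a = sin((1−f)δ)/sin δ ≈ 0.765, b = sin(fδ)/sin δ ≈ 0.272.
p = a·p₁ + b·p₂ ≈ (-0.283, 0.951, -0.126); φ = arcsin(p_z) ≈ -7.25°, λ = atan2(p_y, p_x) ≈ 106.59°.

≈ 7°S, 107°E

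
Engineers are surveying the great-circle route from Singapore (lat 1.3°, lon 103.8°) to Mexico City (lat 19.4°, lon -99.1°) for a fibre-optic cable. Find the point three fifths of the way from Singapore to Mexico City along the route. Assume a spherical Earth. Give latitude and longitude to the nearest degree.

Convert each endpoint to a unit vector on the sphere (x = cos φ cos λ, y = cos φ sin λ, z = sin φ).
The central angle between the endpoints is δ = arccos(p₁·p₂) ≈ 2.608 rad (149.4°).
Interpolate at f = 3/5 with slerp weights a = sin((1−f)δ)/sin δ ≈ 1.700, b = sin(fδ)/sin δ ≈ 1.967.
p = a·p₁ + b·p₂ ≈ (-0.699, -0.182, 0.692); φ = arcsin(p_z) ≈ 43.78°, λ = atan2(p_y, p_x) ≈ -165.42°.

≈ lat 44°, lon -165°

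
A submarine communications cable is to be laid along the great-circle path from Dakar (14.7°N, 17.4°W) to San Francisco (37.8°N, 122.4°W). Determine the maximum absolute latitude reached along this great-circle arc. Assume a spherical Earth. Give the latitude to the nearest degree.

≈ 42°N

The great circle lies in the plane with unit normal n̂ = (p₁ × p₂)/|p₁ × p₂|.
Here n̂_z ≈ -0.739; the vertex latitude is φ_max = arccos|n̂_z| ≈ 42.4°.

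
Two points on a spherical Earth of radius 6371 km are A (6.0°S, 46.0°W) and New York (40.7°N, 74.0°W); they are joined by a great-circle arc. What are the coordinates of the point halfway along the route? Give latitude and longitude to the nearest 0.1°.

From cos δ = sin φ₁ sin φ₂ + cos φ₁ cos φ₂ cos Δλ, the central angle is δ ≈ 0.930 rad (53.3°).
Interpolate at f = 1/2 with slerp weights a = sin((1−f)δ)/sin δ ≈ 0.559, b = sin(fδ)/sin δ ≈ 0.559.
p = a·p₁ + b·p₂ ≈ (0.503, -0.808, 0.306); φ = arcsin(p_z) ≈ 17.84°, λ = atan2(p_y, p_x) ≈ -58.07°.

≈ (17.8°N, 58.1°W)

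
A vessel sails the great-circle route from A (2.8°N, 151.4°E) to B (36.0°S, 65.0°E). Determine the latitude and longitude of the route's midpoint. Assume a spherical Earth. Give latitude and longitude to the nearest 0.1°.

≈ (22.1°S, 113.8°E)

From cos δ = sin φ₁ sin φ₂ + cos φ₁ cos φ₂ cos Δλ, the central angle is δ ≈ 1.549 rad (88.7°).
Interpolate at f = 1/2 with slerp weights a = sin((1−f)δ)/sin δ ≈ 0.699, b = sin(fδ)/sin δ ≈ 0.699.
p = a·p₁ + b·p₂ ≈ (-0.374, 0.847, -0.377); φ = arcsin(p_z) ≈ -22.15°, λ = atan2(p_y, p_x) ≈ 113.83°.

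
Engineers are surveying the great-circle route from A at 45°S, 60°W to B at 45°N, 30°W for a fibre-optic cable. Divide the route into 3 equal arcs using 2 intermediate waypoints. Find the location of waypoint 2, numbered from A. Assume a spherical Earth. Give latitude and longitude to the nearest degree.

Write both endpoints as unit vectors p₁, p₂ with components (cos φ cos λ, cos φ sin λ, sin φ).
The central angle between the endpoints is δ = arccos(p₁·p₂) ≈ 1.638 rad (93.8°).
Interpolate at f = 2/3 with slerp weights a = sin((1−f)δ)/sin δ ≈ 0.520, b = sin(fδ)/sin δ ≈ 0.889.
p = a·p₁ + b·p₂ ≈ (0.729, -0.633, 0.261); φ = arcsin(p_z) ≈ 15.13°, λ = atan2(p_y, p_x) ≈ -40.99°.

≈ 15°N, 41°W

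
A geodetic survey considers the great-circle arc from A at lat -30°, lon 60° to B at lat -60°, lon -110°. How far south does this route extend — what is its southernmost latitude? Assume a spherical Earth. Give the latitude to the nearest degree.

≈ -86°

The great circle lies in the plane with unit normal n̂ = (p₁ × p₂)/|p₁ × p₂|.
Here n̂_z ≈ -0.075; the vertex latitude is φ_max = arccos|n̂_z| ≈ 85.7°.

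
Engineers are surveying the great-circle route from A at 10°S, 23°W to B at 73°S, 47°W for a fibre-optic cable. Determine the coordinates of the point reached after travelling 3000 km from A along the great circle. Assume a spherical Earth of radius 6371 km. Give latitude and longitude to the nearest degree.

≈ 37°S, 27°W

Write both endpoints as unit vectors p₁, p₂ with components (cos φ cos λ, cos φ sin λ, sin φ).
The central angle between the endpoints is δ = arccos(p₁·p₂) ≈ 1.127 rad (64.6°). The total great-circle distance is δ·R ≈ 1.127 × 6371 ≈ 7182 km, so the target fraction is f = 3000/7182 ≈ 0.418.
Interpolate at f ≈ 0.418 with slerp weights a = sin((1−f)δ)/sin δ ≈ 0.676, b = sin(fδ)/sin δ ≈ 0.502.
p = a·p₁ + b·p₂ ≈ (0.713, -0.367, -0.598); φ = arcsin(p_z) ≈ -36.70°, λ = atan2(p_y, p_x) ≈ -27.27°.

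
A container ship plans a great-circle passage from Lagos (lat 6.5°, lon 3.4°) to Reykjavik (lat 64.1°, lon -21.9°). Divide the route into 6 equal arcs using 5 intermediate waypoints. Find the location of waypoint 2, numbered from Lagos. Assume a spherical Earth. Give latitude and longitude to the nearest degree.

Convert each endpoint to a unit vector on the sphere (x = cos φ cos λ, y = cos φ sin λ, z = sin φ).
The central angle between the endpoints is δ = arccos(p₁·p₂) ≈ 1.054 rad (60.4°).
Interpolate at f = 2/6 with slerp weights a = sin((1−f)δ)/sin δ ≈ 0.743, b = sin(fδ)/sin δ ≈ 0.396.
p = a·p₁ + b·p₂ ≈ (0.898, -0.021, 0.440); φ = arcsin(p_z) ≈ 26.12°, λ = atan2(p_y, p_x) ≈ -1.32°.

≈ lat 26°, lon -1°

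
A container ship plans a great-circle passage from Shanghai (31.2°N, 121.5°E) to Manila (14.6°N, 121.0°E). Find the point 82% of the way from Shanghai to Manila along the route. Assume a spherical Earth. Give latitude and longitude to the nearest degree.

Write both endpoints as unit vectors p₁, p₂ with components (cos φ cos λ, cos φ sin λ, sin φ).
The central angle between the endpoints is δ = arccos(p₁·p₂) ≈ 0.290 rad (16.6°).
Interpolate at f = 0.82 with slerp weights a = sin((1−f)δ)/sin δ ≈ 0.182, b = sin(fδ)/sin δ ≈ 0.824.
p = a·p₁ + b·p₂ ≈ (-0.492, 0.816, 0.302); φ = arcsin(p_z) ≈ 17.59°, λ = atan2(p_y, p_x) ≈ 121.08°.

≈ (18°N, 121°E)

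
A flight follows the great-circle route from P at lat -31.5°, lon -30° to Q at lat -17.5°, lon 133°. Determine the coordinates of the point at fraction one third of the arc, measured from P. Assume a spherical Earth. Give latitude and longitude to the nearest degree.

≈ lat -68°, lon 9°

Write both endpoints as unit vectors p₁, p₂ with components (cos φ cos λ, cos φ sin λ, sin φ).
The central angle between the endpoints is δ = arccos(p₁·p₂) ≈ 2.240 rad (128.4°).
Interpolate at f = 1/3 with slerp weights a = sin((1−f)δ)/sin δ ≈ 1.271, b = sin(fδ)/sin δ ≈ 0.866.
p = a·p₁ + b·p₂ ≈ (0.375, 0.062, -0.925); φ = arcsin(p_z) ≈ -67.63°, λ = atan2(p_y, p_x) ≈ 9.40°.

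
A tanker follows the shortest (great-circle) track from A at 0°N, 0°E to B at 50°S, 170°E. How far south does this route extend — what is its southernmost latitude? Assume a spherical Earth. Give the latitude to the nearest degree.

≈ 82°S

The great circle lies in the plane with unit normal n̂ = (p₁ × p₂)/|p₁ × p₂|.
Here n̂_z ≈ +0.144; the vertex latitude is φ_max = arccos|n̂_z| ≈ 81.7°.
Check via Clairaut: cos φ_max = |cos φ₁| · sin C = cos(0.0°)·sin(171.7°) ≈ 0.144, again giving ≈ 81.7°.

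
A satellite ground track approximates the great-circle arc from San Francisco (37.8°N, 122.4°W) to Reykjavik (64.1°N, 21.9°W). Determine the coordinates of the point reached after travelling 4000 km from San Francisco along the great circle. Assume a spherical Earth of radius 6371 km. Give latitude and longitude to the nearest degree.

≈ (64°N, 81°W)

The haversine formula gives a central angle δ ≈ 1.060 rad (60.8°) between the endpoints. The total great-circle distance is δ·R ≈ 1.060 × 6371 ≈ 6756 km, so the target fraction is f = 4000/6756 ≈ 0.592.
Interpolate at f ≈ 0.592 with slerp weights a = sin((1−f)δ)/sin δ ≈ 0.480, b = sin(fδ)/sin δ ≈ 0.673.
p = a·p₁ + b·p₂ ≈ (0.069, -0.430, 0.900); φ = arcsin(p_z) ≈ 64.16°, λ = atan2(p_y, p_x) ≈ -80.84°.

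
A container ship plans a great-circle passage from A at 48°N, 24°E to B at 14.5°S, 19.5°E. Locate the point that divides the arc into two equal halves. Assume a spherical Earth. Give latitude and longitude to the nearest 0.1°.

The haversine formula gives a central angle δ ≈ 1.093 rad (62.6°) between the endpoints.
Interpolate at f = 1/2 with slerp weights a = sin((1−f)δ)/sin δ ≈ 0.585, b = sin(fδ)/sin δ ≈ 0.585.
p = a·p₁ + b·p₂ ≈ (0.892, 0.348, 0.288); φ = arcsin(p_z) ≈ 16.76°, λ = atan2(p_y, p_x) ≈ 21.34°.

≈ 16.8°N, 21.3°E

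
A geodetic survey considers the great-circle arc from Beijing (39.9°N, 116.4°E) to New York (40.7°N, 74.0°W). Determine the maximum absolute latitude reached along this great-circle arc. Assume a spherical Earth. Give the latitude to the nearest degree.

The great circle lies in the plane with unit normal n̂ = (p₁ × p₂)/|p₁ × p₂|.
Here n̂_z ≈ +0.106; the vertex latitude is φ_max = arccos|n̂_z| ≈ 83.9°.
Check via Clairaut: cos φ_max = |cos φ₁| · sin C = cos(39.9°)·sin(8.0°) ≈ 0.106, again giving ≈ 83.9°.

≈ 84°N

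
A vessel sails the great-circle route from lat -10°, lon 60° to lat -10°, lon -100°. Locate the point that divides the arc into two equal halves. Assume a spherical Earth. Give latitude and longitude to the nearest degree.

Write both endpoints as unit vectors p₁, p₂ with components (cos φ cos λ, cos φ sin λ, sin φ).
The central angle between the endpoints is δ = arccos(p₁·p₂) ≈ 2.649 rad (151.8°).
Interpolate at f = 1/2 with slerp weights a = sin((1−f)δ)/sin δ ≈ 2.052, b = sin(fδ)/sin δ ≈ 2.052.
p = a·p₁ + b·p₂ ≈ (0.659, -0.240, -0.712); φ = arcsin(p_z) ≈ -45.44°, λ = atan2(p_y, p_x) ≈ -20.00°.

≈ lat -45°, lon -20°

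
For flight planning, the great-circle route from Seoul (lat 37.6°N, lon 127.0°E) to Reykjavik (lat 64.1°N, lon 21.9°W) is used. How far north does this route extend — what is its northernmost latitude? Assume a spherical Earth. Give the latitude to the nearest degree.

≈ 79°N

The great circle lies in the plane with unit normal n̂ = (p₁ × p₂)/|p₁ × p₂|.
Here n̂_z ≈ -0.185; the vertex latitude is φ_max = arccos|n̂_z| ≈ 79.4°.
Check via Clairaut: cos φ_max = |cos φ₁| · sin C = cos(37.6°)·sin(13.5°) ≈ 0.185, again giving ≈ 79.4°.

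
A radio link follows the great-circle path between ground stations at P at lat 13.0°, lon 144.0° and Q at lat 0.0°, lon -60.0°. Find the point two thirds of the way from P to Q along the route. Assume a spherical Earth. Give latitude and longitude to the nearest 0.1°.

From cos δ = sin φ₁ sin φ₂ + cos φ₁ cos φ₂ cos Δλ, the central angle is δ ≈ 2.668 rad (152.9°).
Interpolate at f = 2/3 with slerp weights a = sin((1−f)δ)/sin δ ≈ 1.704, b = sin(fδ)/sin δ ≈ 2.147.
p = a·p₁ + b·p₂ ≈ (-0.270, -0.883, 0.383); φ = arcsin(p_z) ≈ 22.55°, λ = atan2(p_y, p_x) ≈ -107.00°.

≈ lat 22.5°, lon -107.0°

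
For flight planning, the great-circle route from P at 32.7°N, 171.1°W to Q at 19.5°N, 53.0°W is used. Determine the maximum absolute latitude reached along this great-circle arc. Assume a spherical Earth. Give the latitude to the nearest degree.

≈ 45°N

The great circle lies in the plane with unit normal n̂ = (p₁ × p₂)/|p₁ × p₂|.
Here n̂_z ≈ +0.713; the vertex latitude is φ_max = arccos|n̂_z| ≈ 44.5°.
Check via Clairaut: cos φ_max = |cos φ₁| · sin C = cos(32.7°)·sin(57.9°) ≈ 0.713, again giving ≈ 44.5°.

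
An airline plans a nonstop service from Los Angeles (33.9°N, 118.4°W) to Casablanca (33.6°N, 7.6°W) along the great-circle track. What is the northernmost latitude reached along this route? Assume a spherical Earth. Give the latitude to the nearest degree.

The great circle lies in the plane with unit normal n̂ = (p₁ × p₂)/|p₁ × p₂|.
Here n̂_z ≈ +0.648; the vertex latitude is φ_max = arccos|n̂_z| ≈ 49.6°.
Check via Clairaut: cos φ_max = |cos φ₁| · sin C = cos(33.9°)·sin(51.3°) ≈ 0.648, again giving ≈ 49.6°.

≈ 50°N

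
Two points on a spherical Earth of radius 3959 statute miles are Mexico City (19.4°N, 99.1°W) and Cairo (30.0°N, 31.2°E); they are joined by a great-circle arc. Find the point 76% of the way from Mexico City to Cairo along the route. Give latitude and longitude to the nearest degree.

Write both endpoints as unit vectors p₁, p₂ with components (cos φ cos λ, cos φ sin λ, sin φ).
The central angle between the endpoints is δ = arccos(p₁·p₂) ≈ 1.941 rad (111.2°).
Interpolate at f = 0.76 with slerp weights a = sin((1−f)δ)/sin δ ≈ 0.482, b = sin(fδ)/sin δ ≈ 1.068.
p = a·p₁ + b·p₂ ≈ (0.719, 0.030, 0.694); φ = arcsin(p_z) ≈ 43.96°, λ = atan2(p_y, p_x) ≈ 2.40°.

≈ (44°N, 2°E)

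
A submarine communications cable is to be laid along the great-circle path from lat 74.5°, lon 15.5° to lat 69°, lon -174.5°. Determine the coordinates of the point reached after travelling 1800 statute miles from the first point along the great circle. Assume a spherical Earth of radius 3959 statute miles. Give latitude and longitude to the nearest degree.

Write both endpoints as unit vectors p₁, p₂ with components (cos φ cos λ, cos φ sin λ, sin φ).
The central angle between the endpoints is δ = arccos(p₁·p₂) ≈ 0.635 rad (36.4°). The total great-circle distance is δ·R ≈ 0.635 × 3959 ≈ 2512 mi, so the target fraction is f = 1800/2512 ≈ 0.716.
Interpolate at f ≈ 0.716 with slerp weights a = sin((1−f)δ)/sin δ ≈ 0.302, b = sin(fδ)/sin δ ≈ 0.741.
p = a·p₁ + b·p₂ ≈ (-0.187, -0.004, 0.982); φ = arcsin(p_z) ≈ 79.25°, λ = atan2(p_y, p_x) ≈ -178.81°.

≈ lat 79°, lon -179°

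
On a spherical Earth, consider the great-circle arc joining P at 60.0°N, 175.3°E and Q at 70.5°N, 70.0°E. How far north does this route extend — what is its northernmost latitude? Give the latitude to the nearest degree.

≈ 75°N

The great circle lies in the plane with unit normal n̂ = (p₁ × p₂)/|p₁ × p₂|.
Here n̂_z ≈ -0.253; the vertex latitude is φ_max = arccos|n̂_z| ≈ 75.3°.
Check via Clairaut: cos φ_max = |cos φ₁| · sin C = cos(60.0°)·sin(30.5°) ≈ 0.253, again giving ≈ 75.3°.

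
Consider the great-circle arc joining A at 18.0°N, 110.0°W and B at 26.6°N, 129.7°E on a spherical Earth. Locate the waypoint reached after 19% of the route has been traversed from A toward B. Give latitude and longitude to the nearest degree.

Convert each endpoint to a unit vector on the sphere (x = cos φ cos λ, y = cos φ sin λ, z = sin φ).
The central angle between the endpoints is δ = arccos(p₁·p₂) ≈ 1.866 rad (106.9°).
Interpolate at f = 0.19 with slerp weights a = sin((1−f)δ)/sin δ ≈ 1.043, b = sin(fδ)/sin δ ≈ 0.363.
p = a·p₁ + b·p₂ ≈ (-0.547, -0.683, 0.485); φ = arcsin(p_z) ≈ 29.00°, λ = atan2(p_y, p_x) ≈ -128.68°.

≈ 29°N, 129°W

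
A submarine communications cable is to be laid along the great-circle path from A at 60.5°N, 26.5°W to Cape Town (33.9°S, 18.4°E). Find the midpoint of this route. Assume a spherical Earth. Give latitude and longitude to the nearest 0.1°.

Convert each endpoint to a unit vector on the sphere (x = cos φ cos λ, y = cos φ sin λ, z = sin φ).
The central angle between the endpoints is δ = arccos(p₁·p₂) ≈ 1.768 rad (101.3°).
Interpolate at f = 1/2 with slerp weights a = sin((1−f)δ)/sin δ ≈ 0.789, b = sin(fδ)/sin δ ≈ 0.789.
p = a·p₁ + b·p₂ ≈ (0.969, 0.033, 0.247); φ = arcsin(p_z) ≈ 14.27°, λ = atan2(p_y, p_x) ≈ 1.97°.

≈ 14.3°N, 2.0°E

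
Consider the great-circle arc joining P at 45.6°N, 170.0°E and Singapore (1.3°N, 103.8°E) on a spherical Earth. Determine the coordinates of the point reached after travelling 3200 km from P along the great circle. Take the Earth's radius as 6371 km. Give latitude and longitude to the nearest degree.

The haversine formula gives a central angle δ ≈ 1.268 rad (72.6°) between the endpoints. The total great-circle distance is δ·R ≈ 1.268 × 6371 ≈ 8076 km, so the target fraction is f = 3200/8076 ≈ 0.396.
Interpolate at f ≈ 0.396 with slerp weights a = sin((1−f)δ)/sin δ ≈ 0.726, b = sin(fδ)/sin δ ≈ 0.504.
p = a·p₁ + b·p₂ ≈ (-0.620, 0.578, 0.530); φ = arcsin(p_z) ≈ 32.01°, λ = atan2(p_y, p_x) ≈ 137.03°.

≈ 32°N, 137°E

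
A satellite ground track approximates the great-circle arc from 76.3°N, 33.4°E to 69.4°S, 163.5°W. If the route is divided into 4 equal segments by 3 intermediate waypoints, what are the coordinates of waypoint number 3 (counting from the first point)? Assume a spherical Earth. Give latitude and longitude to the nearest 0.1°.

≈ 28.3°S, 175.2°E

Convert each endpoint to a unit vector on the sphere (x = cos φ cos λ, y = cos φ sin λ, z = sin φ).
The central angle between the endpoints is δ = arccos(p₁·p₂) ≈ 2.994 rad (171.6°).
Interpolate at f = 3/4 with slerp weights a = sin((1−f)δ)/sin δ ≈ 4.634, b = sin(fδ)/sin δ ≈ 5.317.
p = a·p₁ + b·p₂ ≈ (-0.877, 0.073, -0.474); φ = arcsin(p_z) ≈ -28.32°, λ = atan2(p_y, p_x) ≈ 175.25°.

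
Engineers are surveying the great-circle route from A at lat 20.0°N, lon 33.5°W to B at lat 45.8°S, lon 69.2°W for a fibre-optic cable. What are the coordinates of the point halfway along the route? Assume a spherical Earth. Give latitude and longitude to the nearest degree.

≈ lat 14°S, lon 49°W

Convert each endpoint to a unit vector on the sphere (x = cos φ cos λ, y = cos φ sin λ, z = sin φ).
The central angle between the endpoints is δ = arccos(p₁·p₂) ≈ 1.280 rad (73.3°).
Interpolate at f = 1/2 with slerp weights a = sin((1−f)δ)/sin δ ≈ 0.623, b = sin(fδ)/sin δ ≈ 0.623.
p = a·p₁ + b·p₂ ≈ (0.643, -0.730, -0.234); φ = arcsin(p_z) ≈ -13.51°, λ = atan2(p_y, p_x) ≈ -48.62°.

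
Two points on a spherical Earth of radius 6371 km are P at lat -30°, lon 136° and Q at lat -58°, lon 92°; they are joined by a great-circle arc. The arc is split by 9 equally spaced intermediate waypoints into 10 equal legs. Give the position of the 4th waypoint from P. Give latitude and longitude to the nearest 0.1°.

≈ lat -43.0°, lon 123.5°

The haversine formula gives a central angle δ ≈ 0.716 rad (41.0°) between the endpoints.
Interpolate at f = 4/10 with slerp weights a = sin((1−f)δ)/sin δ ≈ 0.635, b = sin(fδ)/sin δ ≈ 0.430.
p = a·p₁ + b·p₂ ≈ (-0.403, 0.610, -0.682); φ = arcsin(p_z) ≈ -43.03°, λ = atan2(p_y, p_x) ≈ 123.48°.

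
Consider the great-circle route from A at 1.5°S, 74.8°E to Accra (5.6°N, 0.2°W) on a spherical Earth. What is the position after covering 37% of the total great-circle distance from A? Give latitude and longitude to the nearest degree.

≈ 2°N, 47°E

The haversine formula gives a central angle δ ≈ 1.313 rad (75.2°) between the endpoints.
Interpolate at f = 0.37 with slerp weights a = sin((1−f)δ)/sin δ ≈ 0.761, b = sin(fδ)/sin δ ≈ 0.483.
p = a·p₁ + b·p₂ ≈ (0.680, 0.733, 0.027); φ = arcsin(p_z) ≈ 1.56°, λ = atan2(p_y, p_x) ≈ 47.13°.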